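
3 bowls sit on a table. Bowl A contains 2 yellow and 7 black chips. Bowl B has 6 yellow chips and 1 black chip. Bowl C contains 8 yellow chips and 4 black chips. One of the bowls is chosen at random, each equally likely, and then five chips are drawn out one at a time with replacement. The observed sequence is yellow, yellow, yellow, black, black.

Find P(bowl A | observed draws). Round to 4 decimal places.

0.1267

Compute the likelihood of the observed sequence for each case: P(data | bowl A) = (2/9)(2/9)(2/9)(7/9)(7/9) = 0.0066386; P(data | bowl B) = (6/7)(6/7)(6/7)(1/7)(1/7) = 0.012852; P(data | bowl C) = (8/12)(8/12)(8/12)(4/12)(4/12) = 0.032922.
Weighting by the prior gives 1/3 · 0.0066386 = 0.0022129, 1/3 · 0.012852 = 0.0042839, 1/3 · 0.032922 = 0.010974; these sum to 0.017471.
So P(bowl A | data) = (0.0022129) / (0.017471) = 0.12666.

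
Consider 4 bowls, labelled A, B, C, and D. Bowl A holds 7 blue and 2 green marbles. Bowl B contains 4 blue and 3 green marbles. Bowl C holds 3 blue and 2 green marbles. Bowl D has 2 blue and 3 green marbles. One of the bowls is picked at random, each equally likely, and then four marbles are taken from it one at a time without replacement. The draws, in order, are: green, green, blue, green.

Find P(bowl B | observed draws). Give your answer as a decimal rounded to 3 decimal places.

For each hypothesis, P(data | H) works out to: P(data | bowl A) = (2/9)(1/8)(7/7)(0/6) = 0; P(data | bowl B) = (3/7)(2/6)(4/5)(1/4) = 1/35; P(data | bowl C) = (2/5)(1/4)(3/3)(0/2) = 0; P(data | bowl D) = (3/5)(2/4)(2/3)(1/2) = 1/10.
Weighting by the prior gives 1/4 · 0 = 0, 1/4 · 1/35 = 1/140, 1/4 · 0 = 0, 1/4 · 1/10 = 1/40; with total 9/280.
Hence P(bowl B | data) = (1/140) / (9/280) = 2/9.

0.222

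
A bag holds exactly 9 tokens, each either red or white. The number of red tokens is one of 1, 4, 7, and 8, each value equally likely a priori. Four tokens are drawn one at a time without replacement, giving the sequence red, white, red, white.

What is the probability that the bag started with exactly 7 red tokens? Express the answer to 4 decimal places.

Under each hypothesis, the probability of the observed sequence is: P(data | r = 1) = (1/9)(8/8)(0/7) = 0; P(data | r = 4) = (4/9)(5/8)(3/7)(4/6) = 5/63; P(data | r = 7) = (7/9)(2/8)(6/7)(1/6) = 1/36; P(data | r = 8) = (8/9)(1/8)(7/7)(0/6) = 0.
The prior-weighted likelihoods are 1/4 · 0 = 0, 1/4 · 5/63 = 5/252, 1/4 · 1/36 = 1/144, 1/4 · 0 = 0; with total 3/112.
So P(r = 7 | data) = (1/144) / (3/112) = 7/27.

0.2593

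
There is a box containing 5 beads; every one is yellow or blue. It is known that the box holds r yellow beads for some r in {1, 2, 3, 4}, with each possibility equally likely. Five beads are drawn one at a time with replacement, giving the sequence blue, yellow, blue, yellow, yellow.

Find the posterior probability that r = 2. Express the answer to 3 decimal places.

For each hypothesis, P(data | H) works out to: P(data | r = 1) = (4/5)(1/5)(4/5)(1/5)(1/5) = 0.00512; P(data | r = 2) = (3/5)(2/5)(3/5)(2/5)(2/5) = 0.02304; P(data | r = 3) = (2/5)(3/5)(2/5)(3/5)(3/5) = 0.03456; P(data | r = 4) = (1/5)(4/5)(1/5)(4/5)(4/5) = 0.02048.
Multiplying each by its prior: 1/4 · 0.00512 = 0.00128, 1/4 · 0.02304 = 0.00576, 1/4 · 0.03456 = 0.00864, 1/4 · 0.02048 = 0.00512; these sum to 0.0208.
Therefore the posterior P(r = 2 | data) = (0.00576) / (0.0208) = 0.27692.

0.277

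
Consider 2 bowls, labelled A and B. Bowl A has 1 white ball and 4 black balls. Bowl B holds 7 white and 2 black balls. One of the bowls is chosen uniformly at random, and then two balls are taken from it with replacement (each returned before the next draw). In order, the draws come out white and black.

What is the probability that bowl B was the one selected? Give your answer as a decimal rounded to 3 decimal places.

Under each hypothesis, the probability of the observed sequence is: P(data | bowl A) = (1/5)(4/5) = 0.16; P(data | bowl B) = (7/9)(2/9) = 0.17284.
Multiplying each by its prior: 1/2 · 0.16 = 0.08, 1/2 · 0.17284 = 0.08642; summing to 0.16642.
By Bayes' rule, P(bowl B | data) = (0.08642) / (0.16642) = 0.51929.

0.519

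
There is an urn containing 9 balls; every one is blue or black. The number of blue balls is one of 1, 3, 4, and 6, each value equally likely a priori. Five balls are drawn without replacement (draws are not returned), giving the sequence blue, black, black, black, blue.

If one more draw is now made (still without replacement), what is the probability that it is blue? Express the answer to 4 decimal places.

For each hypothesis, P(data | H) works out to: P(data | r = 1) = (1/9)(8/8)(7/7)(6/6)(0/5) = 0; P(data | r = 3) = (3/9)(6/8)(5/7)(4/6)(2/5) = 1/21; P(data | r = 4) = (4/9)(5/8)(4/7)(3/6)(3/5) = 1/21; P(data | r = 6) = (6/9)(3/8)(2/7)(1/6)(5/5) = 1/84.
The prior-weighted likelihoods are 1/4 · 0 = 0, 1/4 · 1/21 = 1/84, 1/4 · 1/21 = 1/84, 1/4 · 1/84 = 1/336; these sum to 3/112.
Normalising, the posterior is P(r = 1 | data) = 0, P(r = 3 | data) = 4/9, P(r = 4 | data) = 4/9, P(r = 6 | data) = 1/9.
The predictive probability is P(blue next | data) = (1/4)(4/9) + (1/2)(4/9) + (1)(1/9) = 4/9.

0.4444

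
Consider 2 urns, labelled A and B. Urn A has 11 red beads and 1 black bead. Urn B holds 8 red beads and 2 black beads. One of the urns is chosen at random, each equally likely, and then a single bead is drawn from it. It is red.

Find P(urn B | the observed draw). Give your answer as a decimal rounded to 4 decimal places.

For each hypothesis, P(data | H) works out to: P(data | urn A) = (11/12) = 11/12; P(data | urn B) = (8/10) = 4/5.
The prior-weighted likelihoods are 1/2 · 11/12 = 11/24, 1/2 · 4/5 = 2/5; these sum to 103/120.
So P(urn B | data) = (2/5) / (103/120) = 48/103.

0.4660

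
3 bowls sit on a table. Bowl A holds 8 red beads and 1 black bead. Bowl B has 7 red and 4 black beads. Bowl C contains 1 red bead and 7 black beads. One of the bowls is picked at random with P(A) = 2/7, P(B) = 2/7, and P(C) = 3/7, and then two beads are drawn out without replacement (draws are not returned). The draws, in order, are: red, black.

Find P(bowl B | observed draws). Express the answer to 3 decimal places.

The likelihood of the observed sequence under each hypothesis: P(data | bowl A) = (8/9)(1/8) = 0.11111; P(data | bowl B) = (7/11)(4/10) = 0.25455; P(data | bowl C) = (1/8)(7/7) = 0.125.
Weighting by the prior gives 2/7 · 0.11111 = 0.031746, 2/7 · 0.25455 = 0.072727, 3/7 · 0.125 = 0.053571; these sum to 0.15804.
Hence P(bowl B | data) = (0.072727) / (0.15804) = 0.46017.

0.460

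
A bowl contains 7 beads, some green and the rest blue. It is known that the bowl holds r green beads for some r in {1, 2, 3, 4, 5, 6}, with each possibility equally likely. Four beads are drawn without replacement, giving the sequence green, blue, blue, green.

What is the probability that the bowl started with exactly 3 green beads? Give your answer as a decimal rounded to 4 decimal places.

The likelihood of the observed sequence under each hypothesis: P(data | r = 1) = (1/7)(6/6)(5/5)(0/4) = 0; P(data | r = 2) = (2/7)(5/6)(4/5)(1/4) = 1/21; P(data | r = 3) = (3/7)(4/6)(3/5)(2/4) = 3/35; P(data | r = 4) = (4/7)(3/6)(2/5)(3/4) = 3/35; P(data | r = 5) = (5/7)(2/6)(1/5)(4/4) = 1/21; P(data | r = 6) = (6/7)(1/6)(0/5) = 0.
Multiplying each by its prior: 1/6 · 0 = 0, 1/6 · 1/21 = 1/126, 1/6 · 3/35 = 1/70, 1/6 · 3/35 = 1/70, 1/6 · 1/21 = 1/126, 1/6 · 0 = 0; summing to 2/45.
Hence P(r = 3 | data) = (1/70) / (2/45) = 9/28.

0.3214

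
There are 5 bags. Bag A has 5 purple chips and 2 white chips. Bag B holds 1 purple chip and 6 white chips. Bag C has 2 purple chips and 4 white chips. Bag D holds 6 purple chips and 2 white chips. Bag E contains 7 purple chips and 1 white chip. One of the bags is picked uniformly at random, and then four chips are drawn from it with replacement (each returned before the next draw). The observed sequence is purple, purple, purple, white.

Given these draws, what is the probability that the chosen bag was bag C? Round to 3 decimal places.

Under each hypothesis, the probability of the observed sequence is: P(data | bag A) = (5/7)(5/7)(5/7)(2/7) = 0.10412; P(data | bag B) = (1/7)(1/7)(1/7)(6/7) = 0.002499; P(data | bag C) = (2/6)(2/6)(2/6)(4/6) = 0.024691; P(data | bag D) = (6/8)(6/8)(6/8)(2/8) = 0.10547; P(data | bag E) = (7/8)(7/8)(7/8)(1/8) = 0.08374.
Multiplying each by its prior: 1/5 · 0.10412 = 0.020825, 1/5 · 0.002499 = 0.00049979, 1/5 · 0.024691 = 0.0049383, 1/5 · 0.10547 = 0.021094, 1/5 · 0.08374 = 0.016748; these sum to 0.064105.
So P(bag C | data) = (0.0049383) / (0.064105) = 0.077035.

0.077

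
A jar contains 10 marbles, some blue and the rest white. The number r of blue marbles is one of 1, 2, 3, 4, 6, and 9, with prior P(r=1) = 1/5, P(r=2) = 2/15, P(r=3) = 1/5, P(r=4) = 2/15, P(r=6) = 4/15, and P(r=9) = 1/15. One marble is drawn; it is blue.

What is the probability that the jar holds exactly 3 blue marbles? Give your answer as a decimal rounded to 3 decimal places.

0.158

Under each hypothesis, the probability of this draw is: P(data | r = 1) = (1/10) = 1/10; P(data | r = 2) = (2/10) = 1/5; P(data | r = 3) = (3/10) = 3/10; P(data | r = 4) = (4/10) = 2/5; P(data | r = 6) = (6/10) = 3/5; P(data | r = 9) = (9/10) = 9/10.
Weighting by the prior gives 1/5 · 1/10 = 1/50, 2/15 · 1/5 = 2/75, 1/5 · 3/10 = 3/50, 2/15 · 2/5 = 4/75, 4/15 · 3/5 = 4/25, 1/15 · 9/10 = 3/50; these sum to 19/50.
Hence P(r = 3 | data) = (3/50) / (19/50) = 3/19.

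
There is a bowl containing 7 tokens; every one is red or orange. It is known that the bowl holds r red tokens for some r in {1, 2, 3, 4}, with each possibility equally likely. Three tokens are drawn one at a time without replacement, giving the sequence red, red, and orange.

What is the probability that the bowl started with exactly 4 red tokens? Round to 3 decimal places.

0.514

Compute the likelihood of the observed sequence for each case: P(data | r = 1) = (1/7)(0/6) = 0; P(data | r = 2) = (2/7)(1/6)(5/5) = 1/21; P(data | r = 3) = (3/7)(2/6)(4/5) = 4/35; P(data | r = 4) = (4/7)(3/6)(3/5) = 6/35.
The prior-weighted likelihoods are 1/4 · 0 = 0, 1/4 · 1/21 = 1/84, 1/4 · 4/35 = 1/35, 1/4 · 6/35 = 3/70; summing to 1/12.
Hence P(r = 4 | data) = (3/70) / (1/12) = 18/35.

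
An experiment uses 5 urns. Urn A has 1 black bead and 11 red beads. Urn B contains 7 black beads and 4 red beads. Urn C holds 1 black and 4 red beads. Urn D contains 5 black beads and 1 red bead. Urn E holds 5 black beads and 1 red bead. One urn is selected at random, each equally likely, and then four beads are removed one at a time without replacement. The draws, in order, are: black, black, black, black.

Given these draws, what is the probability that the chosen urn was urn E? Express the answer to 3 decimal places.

For each hypothesis, P(data | H) works out to: P(data | urn A) = (1/12)(0/11) = 0; P(data | urn B) = (7/11)(6/10)(5/9)(4/8) = 7/66; P(data | urn C) = (1/5)(0/4) = 0; P(data | urn D) = (5/6)(4/5)(3/4)(2/3) = 1/3; P(data | urn E) = (5/6)(4/5)(3/4)(2/3) = 1/3.
Weighting by the prior gives 1/5 · 0 = 0, 1/5 · 7/66 = 7/330, 1/5 · 0 = 0, 1/5 · 1/3 = 1/15, 1/5 · 1/3 = 1/15; these sum to 17/110.
By Bayes' rule, P(urn E | data) = (1/15) / (17/110) = 22/51.

0.431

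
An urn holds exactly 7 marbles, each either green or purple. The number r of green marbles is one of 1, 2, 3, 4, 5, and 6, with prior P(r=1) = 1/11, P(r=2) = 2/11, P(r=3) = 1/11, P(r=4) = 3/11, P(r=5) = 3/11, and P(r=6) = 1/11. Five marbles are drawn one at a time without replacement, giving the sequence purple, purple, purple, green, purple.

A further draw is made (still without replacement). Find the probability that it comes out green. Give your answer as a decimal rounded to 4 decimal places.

For each hypothesis, P(data | H) works out to: P(data | r = 1) = (6/7)(5/6)(4/5)(1/4)(3/3) = 0.14286; P(data | r = 2) = (5/7)(4/6)(3/5)(2/4)(2/3) = 0.095238; P(data | r = 3) = (4/7)(3/6)(2/5)(3/4)(1/3) = 0.028571; P(data | r = 4) = (3/7)(2/6)(1/5)(4/4)(0/3) = 0; P(data | r = 5) = (2/7)(1/6)(0/5) = 0; P(data | r = 6) = (1/7)(0/6) = 0.
Multiplying each by its prior: 1/11 · 0.14286 = 0.012987, 2/11 · 0.095238 = 0.017316, 1/11 · 0.028571 = 0.0025974, 3/11 · 0 = 0, 3/11 · 0 = 0, 1/11 · 0 = 0; summing to 0.0329.
The posterior is then P(r = 1 | data) = 0.39474, P(r = 2 | data) = 0.52632, P(r = 3 | data) = 0.078947, P(r = 4 | data) = 0, P(r = 5 | data) = 0, P(r = 6 | data) = 0.
So P(green next | data) = Σ P(green next | H) P(H | data) = (0)(0.39474) + (1/2)(0.52632) + (1)(0.078947) = 0.34211.

0.3421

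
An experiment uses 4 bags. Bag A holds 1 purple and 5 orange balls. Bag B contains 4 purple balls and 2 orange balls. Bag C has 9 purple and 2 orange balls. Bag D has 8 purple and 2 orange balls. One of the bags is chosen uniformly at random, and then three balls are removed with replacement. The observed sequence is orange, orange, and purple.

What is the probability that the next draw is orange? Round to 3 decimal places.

Compute the likelihood of the observed sequence for each case: P(data | bag A) = (5/6)(5/6)(1/6) = 0.11574; P(data | bag B) = (2/6)(2/6)(4/6) = 0.074074; P(data | bag C) = (2/11)(2/11)(9/11) = 0.027047; P(data | bag D) = (2/10)(2/10)(8/10) = 0.032.
Multiplying each by its prior: 1/4 · 0.11574 = 0.028935, 1/4 · 0.074074 = 0.018519, 1/4 · 0.027047 = 0.0067618, 1/4 · 0.032 = 0.008; with total 0.062216.
The posterior is then P(bag A | data) = 0.46508, P(bag B | data) = 0.29765, P(bag C | data) = 0.10868, P(bag D | data) = 0.12859.
Averaging over the posterior, P(orange next | data) = (5/6)(0.46508) + (1/3)(0.29765) + (2/11)(0.10868) + (1/5)(0.12859) = 0.53226.

0.532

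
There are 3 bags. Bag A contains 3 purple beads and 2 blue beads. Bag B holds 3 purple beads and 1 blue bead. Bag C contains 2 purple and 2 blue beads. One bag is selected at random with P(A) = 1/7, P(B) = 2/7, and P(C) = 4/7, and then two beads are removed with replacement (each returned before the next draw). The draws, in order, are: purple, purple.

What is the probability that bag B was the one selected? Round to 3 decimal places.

0.453

The likelihood of the observed sequence under each hypothesis: P(data | bag A) = (3/5)(3/5) = 9/25; P(data | bag B) = (3/4)(3/4) = 9/16; P(data | bag C) = (2/4)(2/4) = 1/4.
The prior-weighted likelihoods are 1/7 · 9/25 = 9/175, 2/7 · 9/16 = 9/56, 4/7 · 1/4 = 1/7; these sum to 71/200.
So P(bag B | data) = (9/56) / (71/200) = 225/497.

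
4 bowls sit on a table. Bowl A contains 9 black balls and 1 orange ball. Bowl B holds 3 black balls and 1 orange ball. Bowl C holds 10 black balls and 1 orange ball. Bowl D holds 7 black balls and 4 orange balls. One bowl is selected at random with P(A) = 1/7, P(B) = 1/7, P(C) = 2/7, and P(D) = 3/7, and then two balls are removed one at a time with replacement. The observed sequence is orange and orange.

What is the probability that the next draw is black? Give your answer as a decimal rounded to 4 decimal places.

0.6657

For each hypothesis, P(data | H) works out to: P(data | bowl A) = (1/10)(1/10) = 0.01; P(data | bowl B) = (1/4)(1/4) = 0.0625; P(data | bowl C) = (1/11)(1/11) = 0.0082645; P(data | bowl D) = (4/11)(4/11) = 0.13223.
Multiplying each by its prior: 1/7 · 0.01 = 0.0014286, 1/7 · 0.0625 = 0.0089286, 2/7 · 0.0082645 = 0.0023613, 3/7 · 0.13223 = 0.056671; these sum to 0.069389.
The posterior is then P(bowl A | data) = 0.020588, P(bowl B | data) = 0.12867, P(bowl C | data) = 0.03403, P(bowl D | data) = 0.81671.
Averaging over the posterior, P(black next | data) = (9/10)(0.020588) + (3/4)(0.12867) + (10/11)(0.03403) + (7/11)(0.81671) = 0.66569.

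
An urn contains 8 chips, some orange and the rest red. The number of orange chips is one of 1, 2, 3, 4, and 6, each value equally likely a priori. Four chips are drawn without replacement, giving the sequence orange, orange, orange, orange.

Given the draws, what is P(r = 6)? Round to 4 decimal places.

0.9375

Under each hypothesis, the probability of the observed sequence is: P(data | r = 1) = (1/8)(0/7) = 0; P(data | r = 2) = (2/8)(1/7)(0/6) = 0; P(data | r = 3) = (3/8)(2/7)(1/6)(0/5) = 0; P(data | r = 4) = (4/8)(3/7)(2/6)(1/5) = 1/70; P(data | r = 6) = (6/8)(5/7)(4/6)(3/5) = 3/14.
Multiplying each by its prior: 1/5 · 0 = 0, 1/5 · 0 = 0, 1/5 · 0 = 0, 1/5 · 1/70 = 1/350, 1/5 · 3/14 = 3/70; summing to 8/175.
By Bayes' rule, P(r = 6 | data) = (3/70) / (8/175) = 15/16.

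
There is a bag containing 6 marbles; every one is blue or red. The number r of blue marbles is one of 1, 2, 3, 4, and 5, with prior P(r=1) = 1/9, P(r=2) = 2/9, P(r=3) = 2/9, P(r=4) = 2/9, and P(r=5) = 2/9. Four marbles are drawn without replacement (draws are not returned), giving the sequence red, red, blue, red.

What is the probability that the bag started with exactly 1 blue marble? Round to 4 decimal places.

The likelihood of the observed sequence under each hypothesis: P(data | r = 1) = (5/6)(4/5)(1/4)(3/3) = 1/6; P(data | r = 2) = (4/6)(3/5)(2/4)(2/3) = 2/15; P(data | r = 3) = (3/6)(2/5)(3/4)(1/3) = 1/20; P(data | r = 4) = (2/6)(1/5)(4/4)(0/3) = 0; P(data | r = 5) = (1/6)(0/5) = 0.
Weighting by the prior gives 1/9 · 1/6 = 1/54, 2/9 · 2/15 = 4/135, 2/9 · 1/20 = 1/90, 2/9 · 0 = 0, 2/9 · 0 = 0; summing to 8/135.
Hence P(r = 1 | data) = (1/54) / (8/135) = 5/16.

0.3125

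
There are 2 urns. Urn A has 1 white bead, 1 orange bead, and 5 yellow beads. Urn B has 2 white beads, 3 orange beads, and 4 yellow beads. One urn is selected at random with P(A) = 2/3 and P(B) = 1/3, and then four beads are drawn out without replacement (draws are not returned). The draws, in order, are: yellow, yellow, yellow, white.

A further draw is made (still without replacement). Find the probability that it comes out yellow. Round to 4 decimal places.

0.6200

The likelihood of the observed sequence under each hypothesis: P(data | urn A) = (5/7)(4/6)(3/5)(1/4) = 1/14; P(data | urn B) = (4/9)(3/8)(2/7)(2/6) = 1/63.
Weighting by the prior gives 2/3 · 1/14 = 1/21, 1/3 · 1/63 = 1/189; summing to 10/189.
Dividing through by the total gives posterior P(urn A | data) = 9/10, P(urn B | data) = 1/10.
The predictive probability is P(yellow next | data) = (2/3)(9/10) + (1/5)(1/10) = 31/50.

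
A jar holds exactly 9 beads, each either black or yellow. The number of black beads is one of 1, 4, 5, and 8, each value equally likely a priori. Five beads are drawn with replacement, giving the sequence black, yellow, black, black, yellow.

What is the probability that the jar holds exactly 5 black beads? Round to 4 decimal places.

Compute the likelihood of the observed sequence for each case: P(data | r = 1) = (1/9)(8/9)(1/9)(1/9)(8/9) = 0.0010838; P(data | r = 4) = (4/9)(5/9)(4/9)(4/9)(5/9) = 0.027096; P(data | r = 5) = (5/9)(4/9)(5/9)(5/9)(4/9) = 0.03387; P(data | r = 8) = (8/9)(1/9)(8/9)(8/9)(1/9) = 0.0086708.
Weighting by the prior gives 1/4 · 0.0010838 = 0.00027096, 1/4 · 0.027096 = 0.006774, 1/4 · 0.03387 = 0.0084675, 1/4 · 0.0086708 = 0.0021677; with total 0.01768.
By Bayes' rule, P(r = 5 | data) = (0.0084675) / (0.01768) = 0.47893.

0.4789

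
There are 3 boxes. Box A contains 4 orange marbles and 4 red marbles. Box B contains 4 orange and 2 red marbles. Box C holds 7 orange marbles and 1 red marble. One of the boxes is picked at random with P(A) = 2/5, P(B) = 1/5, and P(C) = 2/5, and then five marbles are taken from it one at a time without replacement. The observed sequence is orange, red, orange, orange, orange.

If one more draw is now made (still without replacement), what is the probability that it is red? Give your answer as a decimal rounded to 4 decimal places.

0.2759

The likelihood of the observed sequence under each hypothesis: P(data | box A) = (4/8)(4/7)(3/6)(2/5)(1/4) = 1/70; P(data | box B) = (4/6)(2/5)(3/4)(2/3)(1/2) = 1/15; P(data | box C) = (7/8)(1/7)(6/6)(5/5)(4/4) = 1/8.
The prior-weighted likelihoods are 2/5 · 1/70 = 1/175, 1/5 · 1/15 = 1/75, 2/5 · 1/8 = 1/20; summing to 29/420.
Dividing through by the total gives posterior P(box A | data) = 12/145, P(box B | data) = 28/145, P(box C | data) = 21/29.
So P(red next | data) = Σ P(red next | H) P(H | data) = (1)(12/145) + (1)(28/145) + (0)(21/29) = 8/29.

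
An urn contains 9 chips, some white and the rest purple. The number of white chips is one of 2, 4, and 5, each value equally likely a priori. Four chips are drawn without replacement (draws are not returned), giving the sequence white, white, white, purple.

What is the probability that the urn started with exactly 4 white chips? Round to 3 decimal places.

0.333

The likelihood of the observed sequence under each hypothesis: P(data | r = 2) = (2/9)(1/8)(0/7) = 0; P(data | r = 4) = (4/9)(3/8)(2/7)(5/6) = 5/126; P(data | r = 5) = (5/9)(4/8)(3/7)(4/6) = 5/63.
The prior-weighted likelihoods are 1/3 · 0 = 0, 1/3 · 5/126 = 5/378, 1/3 · 5/63 = 5/189; with total 5/126.
By Bayes' rule, P(r = 4 | data) = (5/378) / (5/126) = 1/3.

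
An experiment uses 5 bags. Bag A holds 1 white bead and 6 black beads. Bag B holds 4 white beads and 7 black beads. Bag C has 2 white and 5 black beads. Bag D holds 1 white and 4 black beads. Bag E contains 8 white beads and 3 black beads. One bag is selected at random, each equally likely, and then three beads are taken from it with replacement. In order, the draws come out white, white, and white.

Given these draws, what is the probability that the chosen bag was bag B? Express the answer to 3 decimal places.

Under each hypothesis, the probability of the observed sequence is: P(data | bag A) = (1/7)(1/7)(1/7) = 0.0029155; P(data | bag B) = (4/11)(4/11)(4/11) = 0.048084; P(data | bag C) = (2/7)(2/7)(2/7) = 0.023324; P(data | bag D) = (1/5)(1/5)(1/5) = 0.008; P(data | bag E) = (8/11)(8/11)(8/11) = 0.38467.
Multiplying each by its prior: 1/5 · 0.0029155 = 0.00058309, 1/5 · 0.048084 = 0.0096168, 1/5 · 0.023324 = 0.0046647, 1/5 · 0.008 = 0.0016, 1/5 · 0.38467 = 0.076935; these sum to 0.093399.
By Bayes' rule, P(bag B | data) = (0.0096168) / (0.093399) = 0.10296.

0.103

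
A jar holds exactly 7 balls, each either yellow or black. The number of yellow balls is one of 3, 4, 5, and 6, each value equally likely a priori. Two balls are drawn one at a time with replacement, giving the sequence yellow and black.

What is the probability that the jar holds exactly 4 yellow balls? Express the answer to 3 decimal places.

The likelihood of the observed sequence under each hypothesis: P(data | r = 3) = (3/7)(4/7) = 12/49; P(data | r = 4) = (4/7)(3/7) = 12/49; P(data | r = 5) = (5/7)(2/7) = 10/49; P(data | r = 6) = (6/7)(1/7) = 6/49.
The prior-weighted likelihoods are 1/4 · 12/49 = 3/49, 1/4 · 12/49 = 3/49, 1/4 · 10/49 = 5/98, 1/4 · 6/49 = 3/98; with total 10/49.
Hence P(r = 4 | data) = (3/49) / (10/49) = 3/10.

0.300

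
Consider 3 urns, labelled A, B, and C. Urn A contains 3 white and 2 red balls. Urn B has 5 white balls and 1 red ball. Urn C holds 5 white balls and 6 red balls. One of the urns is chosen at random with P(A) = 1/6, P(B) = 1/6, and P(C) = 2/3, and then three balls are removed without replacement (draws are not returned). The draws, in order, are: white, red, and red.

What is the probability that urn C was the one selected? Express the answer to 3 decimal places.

Compute the likelihood of the observed sequence for each case: P(data | urn A) = (3/5)(2/4)(1/3) = 0.1; P(data | urn B) = (5/6)(1/5)(0/4) = 0; P(data | urn C) = (5/11)(6/10)(5/9) = 0.15152.
The prior-weighted likelihoods are 1/6 · 0.1 = 0.016667, 1/6 · 0 = 0, 2/3 · 0.15152 = 0.10101; these sum to 0.11768.
By Bayes' rule, P(urn C | data) = (0.10101) / (0.11768) = 0.85837.

0.858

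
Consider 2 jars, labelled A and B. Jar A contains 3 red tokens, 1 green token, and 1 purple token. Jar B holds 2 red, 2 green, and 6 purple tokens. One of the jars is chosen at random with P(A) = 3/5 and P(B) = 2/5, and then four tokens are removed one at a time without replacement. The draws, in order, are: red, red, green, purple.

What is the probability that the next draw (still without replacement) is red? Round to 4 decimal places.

0.9403

Under each hypothesis, the probability of the observed sequence is: P(data | jar A) = (3/5)(2/4)(1/3)(1/2) = 0.05; P(data | jar B) = (2/10)(1/9)(2/8)(6/7) = 0.0047619.
Weighting by the prior gives 3/5 · 0.05 = 0.03, 2/5 · 0.0047619 = 0.0019048; these sum to 0.031905.
The posterior is then P(jar A | data) = 0.9403, P(jar B | data) = 0.059701.
Averaging over the posterior, P(red next | data) = (1)(0.9403) + (0)(0.059701) = 0.9403.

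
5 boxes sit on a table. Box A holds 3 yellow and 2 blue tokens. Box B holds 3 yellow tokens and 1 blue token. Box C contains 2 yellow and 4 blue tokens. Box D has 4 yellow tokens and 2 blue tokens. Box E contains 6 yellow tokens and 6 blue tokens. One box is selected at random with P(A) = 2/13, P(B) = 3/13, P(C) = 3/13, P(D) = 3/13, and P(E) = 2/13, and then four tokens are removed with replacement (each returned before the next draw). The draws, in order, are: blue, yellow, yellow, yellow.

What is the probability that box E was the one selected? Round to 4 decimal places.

0.1270

Compute the likelihood of the observed sequence for each case: P(data | box A) = (2/5)(3/5)(3/5)(3/5) = 0.0864; P(data | box B) = (1/4)(3/4)(3/4)(3/4) = 0.10547; P(data | box C) = (4/6)(2/6)(2/6)(2/6) = 0.024691; P(data | box D) = (2/6)(4/6)(4/6)(4/6) = 0.098765; P(data | box E) = (6/12)(6/12)(6/12)(6/12) = 0.0625.
Multiplying each by its prior: 2/13 · 0.0864 = 0.013292, 3/13 · 0.10547 = 0.024339, 3/13 · 0.024691 = 0.005698, 3/13 · 0.098765 = 0.022792, 2/13 · 0.0625 = 0.0096154; these sum to 0.075737.
Hence P(box E | data) = (0.0096154) / (0.075737) = 0.12696.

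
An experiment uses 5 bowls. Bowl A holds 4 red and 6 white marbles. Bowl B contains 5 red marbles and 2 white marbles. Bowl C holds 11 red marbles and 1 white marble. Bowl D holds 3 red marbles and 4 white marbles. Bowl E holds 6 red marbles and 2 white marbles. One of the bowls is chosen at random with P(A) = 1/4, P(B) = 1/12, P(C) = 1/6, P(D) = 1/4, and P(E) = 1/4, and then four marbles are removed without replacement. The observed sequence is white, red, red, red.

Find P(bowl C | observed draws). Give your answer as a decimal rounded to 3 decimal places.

0.183

The likelihood of the observed sequence under each hypothesis: P(data | bowl A) = (6/10)(4/9)(3/8)(2/7) = 0.028571; P(data | bowl B) = (2/7)(5/6)(4/5)(3/4) = 0.14286; P(data | bowl C) = (1/12)(11/11)(10/10)(9/9) = 0.083333; P(data | bowl D) = (4/7)(3/6)(2/5)(1/4) = 0.028571; P(data | bowl E) = (2/8)(6/7)(5/6)(4/5) = 0.14286.
Weighting by the prior gives 1/4 · 0.028571 = 0.0071429, 1/12 · 0.14286 = 0.011905, 1/6 · 0.083333 = 0.013889, 1/4 · 0.028571 = 0.0071429, 1/4 · 0.14286 = 0.035714; summing to 0.075794.
Hence P(bowl C | data) = (0.013889) / (0.075794) = 0.18325.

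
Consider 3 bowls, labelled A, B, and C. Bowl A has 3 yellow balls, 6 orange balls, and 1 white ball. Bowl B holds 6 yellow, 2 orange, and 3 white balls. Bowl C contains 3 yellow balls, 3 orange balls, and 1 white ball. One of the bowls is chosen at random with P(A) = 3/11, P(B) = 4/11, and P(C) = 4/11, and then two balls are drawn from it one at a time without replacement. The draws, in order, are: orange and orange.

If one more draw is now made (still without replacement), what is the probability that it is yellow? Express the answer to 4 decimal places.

0.4661

The likelihood of the observed sequence under each hypothesis: P(data | bowl A) = (6/10)(5/9) = 0.33333; P(data | bowl B) = (2/11)(1/10) = 0.018182; P(data | bowl C) = (3/7)(2/6) = 0.14286.
Weighting by the prior gives 3/11 · 0.33333 = 0.090909, 4/11 · 0.018182 = 0.0066116, 4/11 · 0.14286 = 0.051948; summing to 0.14947.
The posterior is then P(bowl A | data) = 0.60821, P(bowl B | data) = 0.044234, P(bowl C | data) = 0.34755.
The predictive probability is P(yellow next | data) = (3/8)(0.60821) + (2/3)(0.044234) + (3/5)(0.34755) = 0.4661.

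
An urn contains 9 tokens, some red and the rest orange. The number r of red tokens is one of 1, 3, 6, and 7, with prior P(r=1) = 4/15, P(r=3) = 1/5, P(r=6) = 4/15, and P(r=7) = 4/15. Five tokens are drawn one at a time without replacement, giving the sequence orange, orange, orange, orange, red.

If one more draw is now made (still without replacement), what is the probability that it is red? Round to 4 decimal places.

For each hypothesis, P(data | H) works out to: P(data | r = 1) = (8/9)(7/8)(6/7)(5/6)(1/5) = 0.11111; P(data | r = 3) = (6/9)(5/8)(4/7)(3/6)(3/5) = 0.071429; P(data | r = 6) = (3/9)(2/8)(1/7)(0/6) = 0; P(data | r = 7) = (2/9)(1/8)(0/7) = 0.
The prior-weighted likelihoods are 4/15 · 0.11111 = 0.02963, 1/5 · 0.071429 = 0.014286, 4/15 · 0 = 0, 4/15 · 0 = 0; with total 0.043915.
Dividing through by the total gives posterior P(r = 1 | data) = 0.6747, P(r = 3 | data) = 0.3253, P(r = 6 | data) = 0, P(r = 7 | data) = 0.
Averaging over the posterior, P(red next | data) = (0)(0.6747) + (1/2)(0.3253) = 0.16265.

0.1627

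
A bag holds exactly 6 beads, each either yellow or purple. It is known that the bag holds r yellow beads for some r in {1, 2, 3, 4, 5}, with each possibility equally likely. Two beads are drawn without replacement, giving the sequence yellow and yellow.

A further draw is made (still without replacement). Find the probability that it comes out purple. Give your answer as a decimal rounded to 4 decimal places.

For each hypothesis, P(data | H) works out to: P(data | r = 1) = (1/6)(0/5) = 0; P(data | r = 2) = (2/6)(1/5) = 1/15; P(data | r = 3) = (3/6)(2/5) = 1/5; P(data | r = 4) = (4/6)(3/5) = 2/5; P(data | r = 5) = (5/6)(4/5) = 2/3.
Weighting by the prior gives 1/5 · 0 = 0, 1/5 · 1/15 = 1/75, 1/5 · 1/5 = 1/25, 1/5 · 2/5 = 2/25, 1/5 · 2/3 = 2/15; summing to 4/15.
Normalising, the posterior is P(r = 1 | data) = 0, P(r = 2 | data) = 1/20, P(r = 3 | data) = 3/20, P(r = 4 | data) = 3/10, P(r = 5 | data) = 1/2.
The predictive probability is P(purple next | data) = (1)(1/20) + (3/4)(3/20) + (1/2)(3/10) + (1/4)(1/2) = 7/16.

0.4375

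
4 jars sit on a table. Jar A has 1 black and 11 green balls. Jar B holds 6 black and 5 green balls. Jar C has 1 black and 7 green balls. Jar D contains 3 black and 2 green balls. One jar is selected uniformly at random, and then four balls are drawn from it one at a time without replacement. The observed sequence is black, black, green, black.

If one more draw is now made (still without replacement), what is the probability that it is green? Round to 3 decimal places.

The likelihood of the observed sequence under each hypothesis: P(data | jar A) = (1/12)(0/11) = 0; P(data | jar B) = (6/11)(5/10)(5/9)(4/8) = 5/66; P(data | jar C) = (1/8)(0/7) = 0; P(data | jar D) = (3/5)(2/4)(2/3)(1/2) = 1/10.
Multiplying each by its prior: 1/4 · 0 = 0, 1/4 · 5/66 = 5/264, 1/4 · 0 = 0, 1/4 · 1/10 = 1/40; summing to 29/660.
Normalising, the posterior is P(jar A | data) = 0, P(jar B | data) = 25/58, P(jar C | data) = 0, P(jar D | data) = 33/58.
The predictive probability is P(green next | data) = (4/7)(25/58) + (1)(33/58) = 331/406.

0.815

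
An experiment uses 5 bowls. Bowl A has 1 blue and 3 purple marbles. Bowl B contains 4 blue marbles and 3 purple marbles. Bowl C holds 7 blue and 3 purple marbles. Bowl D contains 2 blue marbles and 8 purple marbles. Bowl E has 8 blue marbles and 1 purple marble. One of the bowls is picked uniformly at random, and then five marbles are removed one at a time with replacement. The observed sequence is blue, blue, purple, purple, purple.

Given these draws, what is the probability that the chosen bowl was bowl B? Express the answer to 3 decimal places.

Compute the likelihood of the observed sequence for each case: P(data | bowl A) = (1/4)(1/4)(3/4)(3/4)(3/4) = 0.026367; P(data | bowl B) = (4/7)(4/7)(3/7)(3/7)(3/7) = 0.025704; P(data | bowl C) = (7/10)(7/10)(3/10)(3/10)(3/10) = 0.01323; P(data | bowl D) = (2/10)(2/10)(8/10)(8/10)(8/10) = 0.02048; P(data | bowl E) = (8/9)(8/9)(1/9)(1/9)(1/9) = 0.0010838.
Weighting by the prior gives 1/5 · 0.026367 = 0.0052734, 1/5 · 0.025704 = 0.0051407, 1/5 · 0.01323 = 0.002646, 1/5 · 0.02048 = 0.004096, 1/5 · 0.0010838 = 0.00021677; these sum to 0.017373.
So P(bowl B | data) = (0.0051407) / (0.017373) = 0.2959.

0.296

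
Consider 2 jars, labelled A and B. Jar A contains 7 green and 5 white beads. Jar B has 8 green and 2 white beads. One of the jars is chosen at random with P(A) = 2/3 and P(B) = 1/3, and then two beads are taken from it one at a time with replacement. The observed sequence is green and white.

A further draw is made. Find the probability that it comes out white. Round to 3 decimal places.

Under each hypothesis, the probability of the observed sequence is: P(data | jar A) = (7/12)(5/12) = 0.24306; P(data | jar B) = (8/10)(2/10) = 0.16.
Weighting by the prior gives 2/3 · 0.24306 = 0.16204, 1/3 · 0.16 = 0.053333; summing to 0.21537.
Dividing through by the total gives posterior P(jar A | data) = 0.75236, P(jar B | data) = 0.24764.
So P(white next | data) = Σ P(white next | H) P(H | data) = (5/12)(0.75236) + (1/5)(0.24764) = 0.36301.

0.363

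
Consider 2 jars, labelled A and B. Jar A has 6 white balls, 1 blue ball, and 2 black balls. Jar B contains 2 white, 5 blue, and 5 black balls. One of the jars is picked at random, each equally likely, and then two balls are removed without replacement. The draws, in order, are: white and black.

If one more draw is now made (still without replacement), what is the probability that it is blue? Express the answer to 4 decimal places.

Under each hypothesis, the probability of the observed sequence is: P(data | jar A) = (6/9)(2/8) = 1/6; P(data | jar B) = (2/12)(5/11) = 5/66.
The prior-weighted likelihoods are 1/2 · 1/6 = 1/12, 1/2 · 5/66 = 5/132; summing to 4/33.
Dividing through by the total gives posterior P(jar A | data) = 11/16, P(jar B | data) = 5/16.
Averaging over the posterior, P(blue next | data) = (1/7)(11/16) + (1/2)(5/16) = 57/224.

0.2545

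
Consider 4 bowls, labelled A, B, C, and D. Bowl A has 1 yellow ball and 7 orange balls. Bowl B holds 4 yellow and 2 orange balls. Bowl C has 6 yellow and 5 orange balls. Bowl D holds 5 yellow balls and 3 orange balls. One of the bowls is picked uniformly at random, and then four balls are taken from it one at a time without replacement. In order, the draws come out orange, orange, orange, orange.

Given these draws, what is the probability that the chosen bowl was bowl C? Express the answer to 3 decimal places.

0.029

Compute the likelihood of the observed sequence for each case: P(data | bowl A) = (7/8)(6/7)(5/6)(4/5) = 1/2; P(data | bowl B) = (2/6)(1/5)(0/4) = 0; P(data | bowl C) = (5/11)(4/10)(3/9)(2/8) = 1/66; P(data | bowl D) = (3/8)(2/7)(1/6)(0/5) = 0.
Multiplying each by its prior: 1/4 · 1/2 = 1/8, 1/4 · 0 = 0, 1/4 · 1/66 = 1/264, 1/4 · 0 = 0; with total 17/132.
So P(bowl C | data) = (1/264) / (17/132) = 1/34.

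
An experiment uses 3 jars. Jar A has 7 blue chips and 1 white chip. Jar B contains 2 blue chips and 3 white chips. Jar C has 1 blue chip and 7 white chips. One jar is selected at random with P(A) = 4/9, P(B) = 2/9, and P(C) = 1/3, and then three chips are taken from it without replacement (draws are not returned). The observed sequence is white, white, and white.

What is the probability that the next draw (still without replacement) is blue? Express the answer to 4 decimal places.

Under each hypothesis, the probability of the observed sequence is: P(data | jar A) = (1/8)(0/7) = 0; P(data | jar B) = (3/5)(2/4)(1/3) = 1/10; P(data | jar C) = (7/8)(6/7)(5/6) = 5/8.
Multiplying each by its prior: 4/9 · 0 = 0, 2/9 · 1/10 = 1/45, 1/3 · 5/8 = 5/24; summing to 83/360.
The posterior is then P(jar A | data) = 0, P(jar B | data) = 8/83, P(jar C | data) = 75/83.
Averaging over the posterior, P(blue next | data) = (1)(8/83) + (1/5)(75/83) = 23/83.

0.2771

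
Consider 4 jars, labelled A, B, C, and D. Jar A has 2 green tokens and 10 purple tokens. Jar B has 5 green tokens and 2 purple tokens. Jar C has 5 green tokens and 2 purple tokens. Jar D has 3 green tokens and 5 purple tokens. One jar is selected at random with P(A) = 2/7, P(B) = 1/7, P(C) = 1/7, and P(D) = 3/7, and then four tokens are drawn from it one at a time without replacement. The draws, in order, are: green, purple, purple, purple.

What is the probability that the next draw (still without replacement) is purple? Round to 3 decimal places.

Under each hypothesis, the probability of the observed sequence is: P(data | jar A) = (2/12)(10/11)(9/10)(8/9) = 0.12121; P(data | jar B) = (5/7)(2/6)(1/5)(0/4) = 0; P(data | jar C) = (5/7)(2/6)(1/5)(0/4) = 0; P(data | jar D) = (3/8)(5/7)(4/6)(3/5) = 0.10714.
The prior-weighted likelihoods are 2/7 · 0.12121 = 0.034632, 1/7 · 0 = 0, 1/7 · 0 = 0, 3/7 · 0.10714 = 0.045918; these sum to 0.08055.
Dividing through by the total gives posterior P(jar A | data) = 0.42994, P(jar B | data) = 0, P(jar C | data) = 0, P(jar D | data) = 0.57006.
Averaging over the posterior, P(purple next | data) = (7/8)(0.42994) + (1/2)(0.57006) = 0.66123.

0.661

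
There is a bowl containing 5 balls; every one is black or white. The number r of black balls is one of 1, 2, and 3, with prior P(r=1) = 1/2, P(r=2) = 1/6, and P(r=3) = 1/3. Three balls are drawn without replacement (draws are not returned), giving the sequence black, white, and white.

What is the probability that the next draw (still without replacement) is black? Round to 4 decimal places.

Under each hypothesis, the probability of the observed sequence is: P(data | r = 1) = (1/5)(4/4)(3/3) = 1/5; P(data | r = 2) = (2/5)(3/4)(2/3) = 1/5; P(data | r = 3) = (3/5)(2/4)(1/3) = 1/10.
Multiplying each by its prior: 1/2 · 1/5 = 1/10, 1/6 · 1/5 = 1/30, 1/3 · 1/10 = 1/30; summing to 1/6.
Dividing through by the total gives posterior P(r = 1 | data) = 3/5, P(r = 2 | data) = 1/5, P(r = 3 | data) = 1/5.
So P(black next | data) = Σ P(black next | H) P(H | data) = (0)(3/5) + (1/2)(1/5) + (1)(1/5) = 3/10.

0.3000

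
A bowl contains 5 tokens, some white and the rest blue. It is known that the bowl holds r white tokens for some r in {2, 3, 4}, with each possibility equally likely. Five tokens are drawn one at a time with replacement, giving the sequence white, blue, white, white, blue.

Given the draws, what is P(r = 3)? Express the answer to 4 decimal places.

The likelihood of the observed sequence under each hypothesis: P(data | r = 2) = (2/5)(3/5)(2/5)(2/5)(3/5) = 0.02304; P(data | r = 3) = (3/5)(2/5)(3/5)(3/5)(2/5) = 0.03456; P(data | r = 4) = (4/5)(1/5)(4/5)(4/5)(1/5) = 0.02048.
Multiplying each by its prior: 1/3 · 0.02304 = 0.00768, 1/3 · 0.03456 = 0.01152, 1/3 · 0.02048 = 0.0068267; these sum to 0.026027.
Hence P(r = 3 | data) = (0.01152) / (0.026027) = 0.44262.

0.4426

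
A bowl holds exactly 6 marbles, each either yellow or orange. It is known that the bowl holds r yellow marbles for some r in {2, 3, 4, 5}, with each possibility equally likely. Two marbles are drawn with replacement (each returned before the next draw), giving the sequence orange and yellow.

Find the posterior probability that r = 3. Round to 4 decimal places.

0.3000

Compute the likelihood of the observed sequence for each case: P(data | r = 2) = (4/6)(2/6) = 2/9; P(data | r = 3) = (3/6)(3/6) = 1/4; P(data | r = 4) = (2/6)(4/6) = 2/9; P(data | r = 5) = (1/6)(5/6) = 5/36.
Weighting by the prior gives 1/4 · 2/9 = 1/18, 1/4 · 1/4 = 1/16, 1/4 · 2/9 = 1/18, 1/4 · 5/36 = 5/144; these sum to 5/24.
So P(r = 3 | data) = (1/16) / (5/24) = 3/10.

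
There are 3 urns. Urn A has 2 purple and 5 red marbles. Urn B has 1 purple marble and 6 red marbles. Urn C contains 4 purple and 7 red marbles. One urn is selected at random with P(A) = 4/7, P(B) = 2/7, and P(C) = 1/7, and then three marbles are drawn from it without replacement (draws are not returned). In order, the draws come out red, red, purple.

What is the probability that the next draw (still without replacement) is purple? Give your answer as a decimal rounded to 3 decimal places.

0.209

For each hypothesis, P(data | H) works out to: P(data | urn A) = (5/7)(4/6)(2/5) = 0.19048; P(data | urn B) = (6/7)(5/6)(1/5) = 0.14286; P(data | urn C) = (7/11)(6/10)(4/9) = 0.1697.
The prior-weighted likelihoods are 4/7 · 0.19048 = 0.10884, 2/7 · 0.14286 = 0.040816, 1/7 · 0.1697 = 0.024242; these sum to 0.1739.
Dividing through by the total gives posterior P(urn A | data) = 0.62589, P(urn B | data) = 0.23471, P(urn C | data) = 0.1394.
Averaging over the posterior, P(purple next | data) = (1/4)(0.62589) + (0)(0.23471) + (3/8)(0.1394) = 0.20875.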